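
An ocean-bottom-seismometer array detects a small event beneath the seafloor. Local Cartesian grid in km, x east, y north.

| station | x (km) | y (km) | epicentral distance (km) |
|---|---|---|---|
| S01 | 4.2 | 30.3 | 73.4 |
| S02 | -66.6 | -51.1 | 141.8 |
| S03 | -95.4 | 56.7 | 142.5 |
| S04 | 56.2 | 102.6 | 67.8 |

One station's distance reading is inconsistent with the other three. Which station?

Solve using three stations at a time. Using S02, S03, S04 (subtract circle equations pairwise → linear system) gives (x, y) ≈ (45.5, 35.7).
Distances from that point to each station vs reported:
  S01: calculated 41.7 vs reported 73.4 → residual 31.7 km
  S02: calculated 141.8 vs reported 141.8 → residual 0.0 km
  S03: calculated 142.5 vs reported 142.5 → residual 0.0 km
  S04: calculated 67.8 vs reported 67.8 → residual 0.0 km
S02, S03, S04 are mutually consistent (residuals ≈ 0); S01 is off by 31.7 km.

S01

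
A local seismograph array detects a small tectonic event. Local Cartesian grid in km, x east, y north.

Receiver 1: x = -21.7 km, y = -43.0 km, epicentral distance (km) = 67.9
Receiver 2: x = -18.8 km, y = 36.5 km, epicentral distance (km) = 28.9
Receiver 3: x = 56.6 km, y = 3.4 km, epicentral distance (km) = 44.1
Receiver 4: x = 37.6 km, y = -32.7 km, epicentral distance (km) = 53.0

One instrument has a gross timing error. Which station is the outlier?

Solve using three stations at a time. Using Receiver 1, Receiver 3, Receiver 4 (subtract circle equations pairwise → linear system) gives (x, y) ≈ (14.0, 14.7).
Distances from that point to each station vs reported:
  Receiver 1: calculated 67.9 vs reported 67.9 → residual 0.0 km
  Receiver 2: calculated 39.4 vs reported 28.9 → residual 10.5 km
  Receiver 3: calculated 44.1 vs reported 44.1 → residual 0.0 km
  Receiver 4: calculated 53.0 vs reported 53.0 → residual 0.0 km
Receiver 1, Receiver 3, Receiver 4 are mutually consistent (residuals ≈ 0); Receiver 2 is off by 10.5 km.

Receiver 2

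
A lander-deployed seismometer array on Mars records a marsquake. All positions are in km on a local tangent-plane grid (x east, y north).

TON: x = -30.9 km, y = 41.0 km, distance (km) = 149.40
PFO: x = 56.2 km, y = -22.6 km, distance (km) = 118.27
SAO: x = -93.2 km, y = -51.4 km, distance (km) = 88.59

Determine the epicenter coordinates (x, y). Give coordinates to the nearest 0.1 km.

Circle about each station: (x + 30.9)² + (y − 41.0)² = 149.40²; (x − 56.2)² + (y + 22.6)² = 118.27²; (x + 93.2)² + (y + 51.4)² = 88.59².
Subtracting pairs of circle equations eliminates x²+y² and gives linear equations (the radical axes):
174.2 x − 127.2 y = 9365.96
-124.6 x − 184.8 y = 23164.56
Solving the 2×2 system: x ≈ -25.3, y ≈ -108.3 km.
Check against TON (with the unrounded x, y): √((x + 30.9)²+(y − 41.0)²) = 149.39 ≈ 149.40 km. ✓

-25.3 km east, -108.3 km north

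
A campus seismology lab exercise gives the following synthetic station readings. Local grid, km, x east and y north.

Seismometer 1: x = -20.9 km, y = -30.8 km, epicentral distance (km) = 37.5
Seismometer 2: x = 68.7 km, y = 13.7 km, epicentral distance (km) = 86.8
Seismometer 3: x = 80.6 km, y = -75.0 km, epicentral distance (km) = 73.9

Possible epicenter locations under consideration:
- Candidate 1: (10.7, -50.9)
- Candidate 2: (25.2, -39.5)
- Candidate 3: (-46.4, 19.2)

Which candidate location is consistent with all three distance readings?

Candidate 1

For each candidate, compare |candidate − station| to the reported distance:
Candidate 1: residuals Seismometer 1 0.0, Seismometer 2 0.0, Seismometer 3 0.0 → max 0.0 km
Candidate 2: residuals Seismometer 1 9.4, Seismometer 2 18.1, Seismometer 3 8.1 → max 18.1 km
Candidate 3: residuals Seismometer 1 18.6, Seismometer 2 28.4, Seismometer 3 84.2 → max 84.2 km
Only Candidate 1 has all residuals ≈ 0.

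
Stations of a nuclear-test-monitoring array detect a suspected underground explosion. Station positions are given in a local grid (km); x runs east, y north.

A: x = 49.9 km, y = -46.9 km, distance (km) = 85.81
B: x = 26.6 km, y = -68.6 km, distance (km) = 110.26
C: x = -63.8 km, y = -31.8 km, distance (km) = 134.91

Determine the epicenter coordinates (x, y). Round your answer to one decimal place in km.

51.1 km east, 38.9 km north

Circle about each station: (x − 49.9)² + (y + 46.9)² = 85.81²; (x − 26.6)² + (y + 68.6)² = 110.26²; (x + 63.8)² + (y + 31.8)² = 134.91².
Subtracting the A equation from the B and C equations removes the quadratic terms:
-46.6 x − 43.4 y = -4070.01
-227.4 x + 30.2 y = -10445.29
Solving the 2×2 system: x ≈ 51.1, y ≈ 38.9 km.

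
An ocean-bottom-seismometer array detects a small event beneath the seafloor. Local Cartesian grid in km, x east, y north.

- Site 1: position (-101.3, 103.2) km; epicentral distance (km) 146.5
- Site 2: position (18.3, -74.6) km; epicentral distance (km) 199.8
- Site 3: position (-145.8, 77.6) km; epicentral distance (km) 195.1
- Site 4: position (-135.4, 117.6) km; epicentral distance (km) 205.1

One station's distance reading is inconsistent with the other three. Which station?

Solve using three stations at a time. Using Site 1, Site 2, Site 3 (subtract circle equations pairwise → linear system) gives (x, y) ≈ (43.9, 123.6).
Distances from that point to each station vs reported:
  Site 1: calculated 146.6 vs reported 146.5 → residual 0.1 km
  Site 2: calculated 199.9 vs reported 199.8 → residual 0.1 km
  Site 3: calculated 195.2 vs reported 195.1 → residual 0.1 km
  Site 4: calculated 179.4 vs reported 205.1 → residual 25.7 km
Site 1, Site 2, Site 3 are mutually consistent (residuals ≈ 0); Site 4 is off by 25.7 km.

Site 4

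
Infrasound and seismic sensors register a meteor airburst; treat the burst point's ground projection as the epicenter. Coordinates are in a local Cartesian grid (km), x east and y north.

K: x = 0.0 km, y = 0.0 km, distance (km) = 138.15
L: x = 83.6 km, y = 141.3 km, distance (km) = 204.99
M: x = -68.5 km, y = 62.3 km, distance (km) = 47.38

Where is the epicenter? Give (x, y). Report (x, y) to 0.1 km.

Circle about each station: x² + y² = 138.15²; (x − 83.6)² + (y − 141.3)² = 204.99²; (x + 68.5)² + (y − 62.3)² = 47.38².
Subtracting pairs of circle equations eliminates x²+y² and gives linear equations (the radical axes):
167.2 x + 282.6 y = 4019.17
-137.0 x + 124.6 y = 25414.10
Solving the 2×2 system: x ≈ -112.2, y ≈ 80.6 km.
Check against K (with the unrounded x, y): √(x²+y²) = 138.15 ≈ 138.15 km. ✓

(-112.2, 80.6)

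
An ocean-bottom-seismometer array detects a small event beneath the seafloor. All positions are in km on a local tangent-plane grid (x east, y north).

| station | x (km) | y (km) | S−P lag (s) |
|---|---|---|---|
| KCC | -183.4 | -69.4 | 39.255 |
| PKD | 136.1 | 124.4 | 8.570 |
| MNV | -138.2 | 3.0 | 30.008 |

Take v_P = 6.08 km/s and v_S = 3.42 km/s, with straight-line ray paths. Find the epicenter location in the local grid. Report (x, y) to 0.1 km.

x ≈ 81.2 km, y ≈ 86.0 km

Distance from S−P lag: d = Δt · v_P v_S / (v_P − v_S) = Δt · (6.08·3.42)/(6.08−3.42) ≈ 7.8171·Δt.
So d_KCC = 306.86, d_PKD = 66.99, d_MNV = 234.58 km.
Circle about each station: (x + 183.4)² + (y + 69.4)² = 306.86²; (x − 136.1)² + (y − 124.4)² = 66.99²; (x + 138.2)² + (y − 3.0)² = 234.58².
Subtracting the KCC equation from the PKD and MNV equations removes the quadratic terms:
639.0 x + 387.6 y = 85222.05
90.4 x + 144.8 y = 19791.60
Solving the 2×2 system: x ≈ 81.2, y ≈ 86.0 km.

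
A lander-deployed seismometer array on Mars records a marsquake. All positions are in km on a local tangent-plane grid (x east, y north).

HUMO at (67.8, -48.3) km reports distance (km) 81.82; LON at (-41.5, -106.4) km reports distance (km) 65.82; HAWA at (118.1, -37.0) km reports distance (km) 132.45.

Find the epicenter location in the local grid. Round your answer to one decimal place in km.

x ≈ -14.0 km, y ≈ -46.6 km

Circle about each station: (x − 67.8)² + (y + 48.3)² = 81.82²; (x + 41.5)² + (y + 106.4)² = 65.82²; (x − 118.1)² + (y + 37.0)² = 132.45².
Subtracting the HUMO equation from the LON and HAWA equations removes the quadratic terms:
-218.6 x − 116.2 y = 8475.72
100.6 x + 22.6 y = -2461.61
Solving the 2×2 system: x ≈ -14.0, y ≈ -46.6 km.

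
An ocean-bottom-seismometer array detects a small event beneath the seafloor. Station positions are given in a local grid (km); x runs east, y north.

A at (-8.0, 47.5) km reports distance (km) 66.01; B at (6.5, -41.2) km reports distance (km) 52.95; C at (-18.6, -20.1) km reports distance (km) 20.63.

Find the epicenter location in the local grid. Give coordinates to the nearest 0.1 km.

x ≈ -37.4 km, y ≈ -11.6 km

Circle about each station: (x + 8.0)² + (y − 47.5)² = 66.01²; (x − 6.5)² + (y + 41.2)² = 52.95²; (x + 18.6)² + (y + 20.1)² = 20.63².
Subtracting the A equation from the B and C equations removes the quadratic terms:
29.0 x − 177.4 y = 973.06
-21.2 x − 135.2 y = 2361.44
Solving the 2×2 system: x ≈ -37.4, y ≈ -11.6 km.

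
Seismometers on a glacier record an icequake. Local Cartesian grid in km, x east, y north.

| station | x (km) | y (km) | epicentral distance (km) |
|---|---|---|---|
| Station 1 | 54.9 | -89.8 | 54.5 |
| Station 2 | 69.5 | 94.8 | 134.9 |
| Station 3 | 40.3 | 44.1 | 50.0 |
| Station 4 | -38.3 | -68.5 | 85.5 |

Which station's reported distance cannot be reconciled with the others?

Solve using three stations at a time. Using Station 1, Station 2, Station 4 (subtract circle equations pairwise → linear system) gives (x, y) ≈ (41.2, -37.1).
Distances from that point to each station vs reported:
  Station 1: calculated 54.5 vs reported 54.5 → residual 0.0 km
  Station 2: calculated 134.9 vs reported 134.9 → residual 0.0 km
  Station 3: calculated 81.2 vs reported 50.0 → residual 31.2 km
  Station 4: calculated 85.5 vs reported 85.5 → residual 0.0 km
Station 1, Station 2, Station 4 are mutually consistent (residuals ≈ 0); Station 3 is off by 31.2 km.

Station 3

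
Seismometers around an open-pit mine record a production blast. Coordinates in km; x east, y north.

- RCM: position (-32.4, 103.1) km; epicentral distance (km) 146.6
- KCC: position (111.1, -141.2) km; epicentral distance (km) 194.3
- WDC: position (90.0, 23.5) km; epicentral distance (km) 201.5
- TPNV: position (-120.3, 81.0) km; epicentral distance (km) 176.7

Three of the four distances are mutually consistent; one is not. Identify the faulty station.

Solve using three stations at a time. Using KCC, WDC, TPNV (subtract circle equations pairwise → linear system) gives (x, y) ≈ (-76.4, -90.2).
Distances from that point to each station vs reported:
  RCM: calculated 198.2 vs reported 146.6 → residual 51.6 km
  KCC: calculated 194.3 vs reported 194.3 → residual 0.0 km
  WDC: calculated 201.5 vs reported 201.5 → residual 0.0 km
  TPNV: calculated 176.7 vs reported 176.7 → residual 0.0 km
KCC, WDC, TPNV are mutually consistent (residuals ≈ 0); RCM is off by 51.6 km.

RCM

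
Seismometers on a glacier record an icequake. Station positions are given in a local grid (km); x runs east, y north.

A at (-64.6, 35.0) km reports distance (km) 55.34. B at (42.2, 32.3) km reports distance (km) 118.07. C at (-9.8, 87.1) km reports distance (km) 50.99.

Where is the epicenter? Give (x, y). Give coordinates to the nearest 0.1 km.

Circle about each station: (x + 64.6)² + (y − 35.0)² = 55.34²; (x − 42.2)² + (y − 32.3)² = 118.07²; (x + 9.8)² + (y − 87.1)² = 50.99².
Subtracting pairs of circle equations eliminates x²+y² and gives linear equations (the radical axes):
213.6 x − 5.4 y = -13452.04
109.6 x + 104.2 y = 2746.83
Solving the 2×2 system: x ≈ -60.7, y ≈ 90.2 km.

(-60.7, 90.2)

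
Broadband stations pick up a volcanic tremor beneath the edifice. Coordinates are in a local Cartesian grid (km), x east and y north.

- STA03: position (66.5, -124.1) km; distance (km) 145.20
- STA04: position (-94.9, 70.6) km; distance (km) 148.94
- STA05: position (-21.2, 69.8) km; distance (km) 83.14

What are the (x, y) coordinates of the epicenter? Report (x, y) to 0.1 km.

45.0 km east, 19.5 km north

Circle about each station: (x − 66.5)² + (y + 124.1)² = 145.20²; (x + 94.9)² + (y − 70.6)² = 148.94²; (x + 21.2)² + (y − 69.8)² = 83.14².
Subtracting the STA03 equation from the STA04 and STA05 equations removes the quadratic terms:
-322.8 x + 389.4 y = -6932.77
-175.4 x + 387.8 y = -330.80
Solving the 2×2 system: x ≈ 45.0, y ≈ 19.5 km.
Check against STA03 (with the unrounded x, y): √((x − 66.5)²+(y + 124.1)²) = 145.20 ≈ 145.20 km. ✓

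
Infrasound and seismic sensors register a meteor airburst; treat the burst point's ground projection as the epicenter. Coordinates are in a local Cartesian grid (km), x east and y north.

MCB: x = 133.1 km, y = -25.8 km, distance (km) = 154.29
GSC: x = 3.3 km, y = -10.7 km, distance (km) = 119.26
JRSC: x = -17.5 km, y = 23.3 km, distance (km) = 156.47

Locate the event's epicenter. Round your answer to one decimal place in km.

18.4 km east, -129.0 km north

Circle about each station: (x − 133.1)² + (y + 25.8)² = 154.29²; (x − 3.3)² + (y + 10.7)² = 119.26²; (x + 17.5)² + (y − 23.3)² = 156.47².
Subtracting pairs of circle equations eliminates x²+y² and gives linear equations (the radical axes):
-259.6 x + 30.2 y = -8673.41
-301.2 x + 98.2 y = -18209.57
Solving the 2×2 system: x ≈ 18.4, y ≈ -129.0 km.
Check against MCB (with the unrounded x, y): √((x − 133.1)²+(y + 25.8)²) = 154.27 ≈ 154.29 km. ✓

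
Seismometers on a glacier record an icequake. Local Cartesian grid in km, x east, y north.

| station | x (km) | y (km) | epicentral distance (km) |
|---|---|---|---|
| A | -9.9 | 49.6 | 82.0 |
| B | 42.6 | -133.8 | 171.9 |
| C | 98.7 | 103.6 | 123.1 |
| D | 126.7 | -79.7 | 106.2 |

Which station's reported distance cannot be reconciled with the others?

B

Solve using three stations at a time. Using A, C, D (subtract circle equations pairwise → linear system) gives (x, y) ≈ (47.9, -8.5).
Distances from that point to each station vs reported:
  A: calculated 82.0 vs reported 82.0 → residual 0.0 km
  B: calculated 125.4 vs reported 171.9 → residual 46.5 km
  C: calculated 123.1 vs reported 123.1 → residual 0.0 km
  D: calculated 106.2 vs reported 106.2 → residual 0.0 km
A, C, D are mutually consistent (residuals ≈ 0); B is off by 46.5 km.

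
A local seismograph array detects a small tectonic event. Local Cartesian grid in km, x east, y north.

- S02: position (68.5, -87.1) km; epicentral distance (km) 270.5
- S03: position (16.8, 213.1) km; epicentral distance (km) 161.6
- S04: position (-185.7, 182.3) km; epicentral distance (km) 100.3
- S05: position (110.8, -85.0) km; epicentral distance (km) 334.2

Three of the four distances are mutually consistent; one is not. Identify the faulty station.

S05

Solve using three stations at a time. Using S02, S03, S04 (subtract circle equations pairwise → linear system) gives (x, y) ≈ (-111.5, 114.8).
Distances from that point to each station vs reported:
  S02: calculated 270.5 vs reported 270.5 → residual 0.0 km
  S03: calculated 161.6 vs reported 161.6 → residual 0.0 km
  S04: calculated 100.3 vs reported 100.3 → residual 0.0 km
  S05: calculated 298.9 vs reported 334.2 → residual 35.3 km
S02, S03, S04 are mutually consistent (residuals ≈ 0); S05 is off by 35.3 km.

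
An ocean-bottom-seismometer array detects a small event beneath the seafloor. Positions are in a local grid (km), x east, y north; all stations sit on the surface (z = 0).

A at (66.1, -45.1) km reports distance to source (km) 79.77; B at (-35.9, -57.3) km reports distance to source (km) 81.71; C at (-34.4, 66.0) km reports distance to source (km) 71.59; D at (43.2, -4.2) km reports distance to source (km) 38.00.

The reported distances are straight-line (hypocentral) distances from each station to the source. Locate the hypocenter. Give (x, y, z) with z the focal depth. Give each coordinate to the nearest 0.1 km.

Each station gives a sphere (x−x_i)² + (y−y_i)² + z² = d_i² (stations at z=0).
Subtracting the A sphere from B and C: z² cancels, leaving linear equations in x and y:
-204.0 x − 24.4 y = -2144.39
-201.0 x + 222.2 y = 374.26
Solving: x ≈ 9.304, y ≈ 10.100 km (keep extra digits for the depth step; rounded: 9.3, 10.1).
Then from the A sphere: z² = 79.77² − (x − 66.1)² − (y + 45.1)² with x = 9.304, y = 10.100, so z ≈ 9.509 ≈ 9.5 km.

(9.3, 10.1, 9.5)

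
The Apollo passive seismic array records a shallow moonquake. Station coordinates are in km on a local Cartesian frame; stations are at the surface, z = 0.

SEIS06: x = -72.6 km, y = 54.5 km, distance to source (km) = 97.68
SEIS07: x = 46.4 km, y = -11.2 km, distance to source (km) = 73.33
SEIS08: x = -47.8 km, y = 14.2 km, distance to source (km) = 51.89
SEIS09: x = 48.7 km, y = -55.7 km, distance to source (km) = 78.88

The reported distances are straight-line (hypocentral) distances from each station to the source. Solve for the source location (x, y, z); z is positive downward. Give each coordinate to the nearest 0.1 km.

x ≈ -22.8 km, y ≈ -27.6 km, depth ≈ 17.9 km

Each station gives a sphere (x−x_i)² + (y−y_i)² + z² = d_i² (stations at z=0).
Subtracting the SEIS06 sphere from SEIS07 and SEIS08: z² cancels, leaving linear equations in x and y:
238.0 x − 131.4 y = -1798.52
49.6 x − 80.6 y = 1094.28
Solving: x ≈ -22.798, y ≈ -27.606 km (keep extra digits for the depth step; rounded: -22.8, -27.6).
Then from the SEIS06 sphere: z² = 97.68² − (x + 72.6)² − (y − 54.5)² with x = -22.798, y = -27.606, so z ≈ 17.881 ≈ 17.9 km.
Check against SEIS09 (with the unrounded solution): distance 78.87 ≈ 78.88 km. ✓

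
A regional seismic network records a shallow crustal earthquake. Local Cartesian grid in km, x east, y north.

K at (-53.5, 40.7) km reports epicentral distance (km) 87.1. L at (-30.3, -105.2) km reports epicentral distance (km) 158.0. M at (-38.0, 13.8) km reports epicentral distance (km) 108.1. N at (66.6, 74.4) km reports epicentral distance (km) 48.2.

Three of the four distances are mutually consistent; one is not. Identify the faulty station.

Solve using three stations at a time. Using K, L, N (subtract circle equations pairwise → linear system) gives (x, y) ≈ (33.6, 39.3).
Distances from that point to each station vs reported:
  K: calculated 87.1 vs reported 87.1 → residual 0.0 km
  L: calculated 158.0 vs reported 158.0 → residual 0.0 km
  M: calculated 76.0 vs reported 108.1 → residual 32.1 km
  N: calculated 48.2 vs reported 48.2 → residual 0.0 km
K, L, N are mutually consistent (residuals ≈ 0); M is off by 32.1 km.

M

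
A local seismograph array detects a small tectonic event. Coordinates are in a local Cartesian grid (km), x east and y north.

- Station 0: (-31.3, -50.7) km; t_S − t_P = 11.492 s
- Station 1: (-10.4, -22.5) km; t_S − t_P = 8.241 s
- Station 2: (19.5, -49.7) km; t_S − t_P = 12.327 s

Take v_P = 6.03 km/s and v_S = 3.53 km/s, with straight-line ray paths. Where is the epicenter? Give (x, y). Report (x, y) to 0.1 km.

x ≈ -22.0 km, y ≈ 46.7 km

Distance from S−P lag: d = Δt · v_P v_S / (v_P − v_S) = Δt · (6.03·3.53)/(6.03−3.53) ≈ 8.5144·Δt.
So d_Station 0 = 97.85, d_Station 1 = 70.17, d_Station 2 = 104.96 km.
Circle about each station: (x + 31.3)² + (y + 50.7)² = 97.85²; (x + 10.4)² + (y + 22.5)² = 70.17²; (x − 19.5)² + (y + 49.7)² = 104.96².
Subtracting the Station 0 equation from the Station 1 and Station 2 equations removes the quadratic terms:
41.8 x + 56.4 y = 1715.02
101.6 x + 2.0 y = -2141.82
Solving the 2×2 system: x ≈ -22.0, y ≈ 46.7 km.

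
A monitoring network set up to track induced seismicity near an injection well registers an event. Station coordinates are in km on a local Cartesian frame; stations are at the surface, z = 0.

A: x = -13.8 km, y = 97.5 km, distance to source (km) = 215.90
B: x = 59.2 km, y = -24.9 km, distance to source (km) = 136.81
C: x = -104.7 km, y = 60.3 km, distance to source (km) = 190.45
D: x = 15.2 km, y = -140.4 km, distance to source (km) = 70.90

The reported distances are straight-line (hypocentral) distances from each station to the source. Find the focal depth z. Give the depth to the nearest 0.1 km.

z ≈ 39.2 km

Each station gives a sphere (x−x_i)² + (y−y_i)² + z² = d_i² (stations at z=0).
Subtracting the A sphere from B and C: z² cancels, leaving linear equations in x and y:
146.0 x − 244.8 y = 22323.79
-181.8 x − 74.4 y = 15243.10
Solving: x ≈ -37.398, y ≈ -113.496 km (keep extra digits for the depth step; rounded: -37.4, -113.5).
Then from the A sphere: z² = 215.90² − (x + 13.8)² − (y − 97.5)² with x = -37.398, y = -113.496, so z ≈ 39.200 ≈ 39.2 km.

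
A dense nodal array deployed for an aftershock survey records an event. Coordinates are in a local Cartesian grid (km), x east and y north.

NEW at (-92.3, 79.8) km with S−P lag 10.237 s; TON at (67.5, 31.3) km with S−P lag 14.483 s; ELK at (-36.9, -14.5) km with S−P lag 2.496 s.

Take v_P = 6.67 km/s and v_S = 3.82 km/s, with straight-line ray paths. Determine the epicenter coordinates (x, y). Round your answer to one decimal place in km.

Distance from S−P lag: d = Δt · v_P v_S / (v_P − v_S) = Δt · (6.67·3.82)/(6.67−3.82) ≈ 8.9401·Δt.
So d_NEW = 91.52, d_TON = 129.48, d_ELK = 22.31 km.
Circle about each station: (x + 92.3)² + (y − 79.8)² = 91.52²; (x − 67.5)² + (y − 31.3)² = 129.48²; (x + 36.9)² + (y + 14.5)² = 22.31².
Subtracting the NEW equation from the TON and ELK equations removes the quadratic terms:
319.6 x − 97.0 y = -17740.55
110.8 x − 188.6 y = -5437.30
Solving the 2×2 system: x ≈ -56.9, y ≈ -4.6 km.
Check against NEW (with the unrounded x, y): √((x + 92.3)²+(y − 79.8)²) = 91.52 ≈ 91.52 km. ✓

x ≈ -56.9 km, y ≈ -4.6 km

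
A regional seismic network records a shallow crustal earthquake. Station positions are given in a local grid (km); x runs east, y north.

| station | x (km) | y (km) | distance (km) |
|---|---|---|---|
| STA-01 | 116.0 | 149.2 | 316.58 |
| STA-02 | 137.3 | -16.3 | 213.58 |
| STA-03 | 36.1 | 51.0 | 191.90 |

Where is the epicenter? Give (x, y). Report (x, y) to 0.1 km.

-48.8 km east, -121.1 km north

Circle about each station: (x − 116.0)² + (y − 149.2)² = 316.58²; (x − 137.3)² + (y + 16.3)² = 213.58²; (x − 36.1)² + (y − 51.0)² = 191.90².
Subtracting pairs of circle equations eliminates x²+y² and gives linear equations (the radical axes):
42.6 x − 331.0 y = 38006.82
-159.8 x − 196.4 y = 31584.86
Solving the 2×2 system: x ≈ -48.8, y ≈ -121.1 km.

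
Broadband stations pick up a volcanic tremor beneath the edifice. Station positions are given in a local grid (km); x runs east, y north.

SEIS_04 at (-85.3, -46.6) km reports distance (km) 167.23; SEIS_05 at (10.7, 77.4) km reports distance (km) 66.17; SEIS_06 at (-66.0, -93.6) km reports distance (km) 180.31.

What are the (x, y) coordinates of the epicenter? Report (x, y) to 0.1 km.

Circle about each station: (x + 85.3)² + (y + 46.6)² = 167.23²; (x − 10.7)² + (y − 77.4)² = 66.17²; (x + 66.0)² + (y + 93.6)² = 180.31².
Subtracting the SEIS_04 equation from the SEIS_05 and SEIS_06 equations removes the quadratic terms:
192.0 x + 248.0 y = 20245.00
38.6 x − 94.0 y = -876.51
Solving the 2×2 system: x ≈ 61.0, y ≈ 34.4 km.

61.0 km east, 34.4 km north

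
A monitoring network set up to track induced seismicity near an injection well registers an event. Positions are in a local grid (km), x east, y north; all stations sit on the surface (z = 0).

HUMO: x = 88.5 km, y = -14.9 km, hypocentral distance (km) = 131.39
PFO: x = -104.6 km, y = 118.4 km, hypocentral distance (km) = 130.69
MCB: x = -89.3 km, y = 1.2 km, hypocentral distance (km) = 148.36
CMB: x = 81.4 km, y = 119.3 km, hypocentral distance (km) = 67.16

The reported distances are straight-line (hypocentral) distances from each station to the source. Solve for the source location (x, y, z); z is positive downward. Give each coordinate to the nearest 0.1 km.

Each station gives a sphere (x−x_i)² + (y−y_i)² + z² = d_i² (stations at z=0).
Subtracting the HUMO sphere from PFO and MCB: z² cancels, leaving linear equations in x and y:
-386.2 x + 266.6 y = 17088.92
-355.6 x + 32.2 y = -4825.69
Solving: x ≈ 22.300, y ≈ 96.404 km (keep extra digits for the depth step; rounded: 22.3, 96.4).
Then from the HUMO sphere: z² = 131.39² − (x − 88.5)² − (y + 14.9)² with x = 22.300, y = 96.404, so z ≈ 22.188 ≈ 22.2 km.

x ≈ 22.3 km, y ≈ 96.4 km, depth ≈ 22.2 km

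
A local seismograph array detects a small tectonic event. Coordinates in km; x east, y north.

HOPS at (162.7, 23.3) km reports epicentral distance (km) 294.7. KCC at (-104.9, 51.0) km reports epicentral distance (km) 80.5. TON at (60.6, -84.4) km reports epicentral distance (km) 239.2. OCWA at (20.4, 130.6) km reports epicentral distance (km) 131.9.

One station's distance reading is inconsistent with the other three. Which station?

TON

Solve using three stations at a time. Using HOPS, KCC, OCWA (subtract circle equations pairwise → linear system) gives (x, y) ≈ (-111.5, 131.3).
Distances from that point to each station vs reported:
  HOPS: calculated 294.7 vs reported 294.7 → residual 0.0 km
  KCC: calculated 80.5 vs reported 80.5 → residual 0.0 km
  TON: calculated 275.9 vs reported 239.2 → residual 36.7 km
  OCWA: calculated 131.9 vs reported 131.9 → residual 0.0 km
HOPS, KCC, OCWA are mutually consistent (residuals ≈ 0); TON is off by 36.7 km.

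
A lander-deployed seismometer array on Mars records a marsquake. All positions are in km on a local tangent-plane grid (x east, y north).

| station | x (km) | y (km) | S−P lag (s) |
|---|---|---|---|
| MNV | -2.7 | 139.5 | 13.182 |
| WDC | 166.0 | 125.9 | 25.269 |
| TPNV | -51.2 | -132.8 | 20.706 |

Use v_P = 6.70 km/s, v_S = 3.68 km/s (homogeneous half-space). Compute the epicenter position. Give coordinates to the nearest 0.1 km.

Distance from S−P lag: d = Δt · v_P v_S / (v_P − v_S) = Δt · (6.70·3.68)/(6.70−3.68) ≈ 8.1642·Δt.
So d_MNV = 107.62, d_WDC = 206.30, d_TPNV = 169.05 km.
Circle about each station: (x + 2.7)² + (y − 139.5)² = 107.62²; (x − 166.0)² + (y − 125.9)² = 206.30²; (x + 51.2)² + (y + 132.8)² = 169.05².
Subtracting pairs of circle equations eliminates x²+y² and gives linear equations (the radical axes):
337.4 x − 27.2 y = -7038.36
-97.0 x − 544.6 y = -16206.10
Solving the 2×2 system: x ≈ -18.2, y ≈ 33.0 km.

(-18.2, 33.0)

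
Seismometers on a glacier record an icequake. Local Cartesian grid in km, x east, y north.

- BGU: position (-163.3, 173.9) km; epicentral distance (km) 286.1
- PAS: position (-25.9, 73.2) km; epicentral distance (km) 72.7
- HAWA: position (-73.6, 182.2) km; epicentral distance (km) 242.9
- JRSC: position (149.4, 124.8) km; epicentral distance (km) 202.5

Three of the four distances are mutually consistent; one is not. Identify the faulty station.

Solve using three stations at a time. Using BGU, HAWA, JRSC (subtract circle equations pairwise → linear system) gives (x, y) ≈ (28.9, -38.1).
Distances from that point to each station vs reported:
  BGU: calculated 286.2 vs reported 286.1 → residual 0.1 km
  PAS: calculated 124.1 vs reported 72.7 → residual 51.4 km
  HAWA: calculated 243.0 vs reported 242.9 → residual 0.1 km
  JRSC: calculated 202.6 vs reported 202.5 → residual 0.1 km
BGU, HAWA, JRSC are mutually consistent (residuals ≈ 0); PAS is off by 51.4 km.

PAS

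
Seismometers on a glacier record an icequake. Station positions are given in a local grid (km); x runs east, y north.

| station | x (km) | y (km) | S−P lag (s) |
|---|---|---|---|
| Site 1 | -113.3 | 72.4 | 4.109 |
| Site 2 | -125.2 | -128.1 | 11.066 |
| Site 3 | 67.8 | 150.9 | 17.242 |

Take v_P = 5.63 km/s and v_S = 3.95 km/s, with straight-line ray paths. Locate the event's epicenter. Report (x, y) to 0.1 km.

Distance from S−P lag: d = Δt · v_P v_S / (v_P − v_S) = Δt · (5.63·3.95)/(5.63−3.95) ≈ 13.2372·Δt.
So d_Site 1 = 54.39, d_Site 2 = 146.48, d_Site 3 = 228.24 km.
Circle about each station: (x + 113.3)² + (y − 72.4)² = 54.39²; (x + 125.2)² + (y + 128.1)² = 146.48²; (x − 67.8)² + (y − 150.9)² = 228.24².
Subtracting the Site 1 equation from the Site 2 and Site 3 equations removes the quadratic terms:
-23.8 x − 401.0 y = -4492.12
362.2 x + 157.0 y = -39846.23
Solving the 2×2 system: x ≈ -117.9, y ≈ 18.2 km.

-117.9 km east, 18.2 km north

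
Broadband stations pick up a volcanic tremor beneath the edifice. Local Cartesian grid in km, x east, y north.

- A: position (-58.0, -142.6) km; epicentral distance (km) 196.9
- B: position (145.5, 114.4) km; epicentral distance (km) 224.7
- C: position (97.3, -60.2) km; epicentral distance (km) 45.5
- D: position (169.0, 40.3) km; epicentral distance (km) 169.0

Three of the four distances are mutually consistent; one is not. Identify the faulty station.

A

Solve using three stations at a time. Using B, C, D (subtract circle equations pairwise → linear system) gives (x, y) ≈ (71.6, -97.8).
Distances from that point to each station vs reported:
  A: calculated 137.1 vs reported 196.9 → residual 59.8 km
  B: calculated 224.7 vs reported 224.7 → residual 0.0 km
  C: calculated 45.6 vs reported 45.5 → residual 0.1 km
  D: calculated 169.0 vs reported 169.0 → residual 0.0 km
B, C, D are mutually consistent (residuals ≈ 0); A is off by 59.8 km.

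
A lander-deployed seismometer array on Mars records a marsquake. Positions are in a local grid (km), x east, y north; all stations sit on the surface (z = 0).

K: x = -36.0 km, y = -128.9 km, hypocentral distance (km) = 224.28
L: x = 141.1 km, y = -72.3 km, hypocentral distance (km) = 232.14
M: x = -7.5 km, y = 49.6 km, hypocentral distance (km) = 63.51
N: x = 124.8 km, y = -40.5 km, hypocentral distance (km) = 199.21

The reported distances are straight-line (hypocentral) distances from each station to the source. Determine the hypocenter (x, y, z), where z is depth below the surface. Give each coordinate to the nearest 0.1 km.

(-18.3, 89.4, 48.3)

Each station gives a sphere (x−x_i)² + (y−y_i)² + z² = d_i² (stations at z=0).
Subtracting the K sphere from L and M: z² cancels, leaving linear equations in x and y:
354.2 x + 113.2 y = 3637.83
57.0 x + 357.0 y = 30873.20
Solving: x ≈ -18.302, y ≈ 89.402 km (keep extra digits for the depth step; rounded: -18.3, 89.4).
Then from the K sphere: z² = 224.28² − (x + 36.0)² − (y + 128.9)² with x = -18.302, y = 89.402, so z ≈ 48.296 ≈ 48.3 km.
Check against N (with the unrounded solution): distance 199.21 ≈ 199.21 km. ✓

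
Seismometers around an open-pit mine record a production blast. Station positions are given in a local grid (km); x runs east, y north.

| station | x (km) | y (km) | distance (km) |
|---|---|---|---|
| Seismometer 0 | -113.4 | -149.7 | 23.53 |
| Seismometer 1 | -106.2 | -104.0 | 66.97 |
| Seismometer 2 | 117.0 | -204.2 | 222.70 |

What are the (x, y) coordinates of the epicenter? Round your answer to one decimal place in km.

-103.2 km east, -170.9 km north

Circle about each station: (x + 113.4)² + (y + 149.7)² = 23.53²; (x + 106.2)² + (y + 104.0)² = 66.97²; (x − 117.0)² + (y + 204.2)² = 222.70².
Subtracting the Seismometer 0 equation from the Seismometer 1 and Seismometer 2 equations removes the quadratic terms:
14.4 x + 91.4 y = -17106.53
460.8 x − 109.0 y = -28924.64
Solving the 2×2 system: x ≈ -103.2, y ≈ -170.9 km.
Check against Seismometer 0 (with the unrounded x, y): √((x + 113.4)²+(y + 149.7)²) = 23.53 ≈ 23.53 km. ✓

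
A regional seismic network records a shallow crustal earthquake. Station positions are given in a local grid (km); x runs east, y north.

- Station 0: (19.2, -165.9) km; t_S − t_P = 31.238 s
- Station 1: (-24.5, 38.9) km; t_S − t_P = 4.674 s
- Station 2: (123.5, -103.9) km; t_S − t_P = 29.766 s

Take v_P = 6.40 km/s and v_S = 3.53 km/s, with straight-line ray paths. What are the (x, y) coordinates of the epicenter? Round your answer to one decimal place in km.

Distance from S−P lag: d = Δt · v_P v_S / (v_P − v_S) = Δt · (6.40·3.53)/(6.40−3.53) ≈ 7.8718·Δt.
So d_Station 0 = 245.90, d_Station 1 = 36.79, d_Station 2 = 234.31 km.
Circle about each station: (x − 19.2)² + (y + 165.9)² = 245.90²; (x + 24.5)² + (y − 38.9)² = 36.79²; (x − 123.5)² + (y + 103.9)² = 234.31².
Subtracting the Station 0 equation from the Station 1 and Station 2 equations removes the quadratic terms:
-87.4 x + 409.6 y = 33335.32
208.6 x + 124.0 y = 3721.64
Solving the 2×2 system: x ≈ -27.1, y ≈ 75.6 km.

-27.1 km east, 75.6 km north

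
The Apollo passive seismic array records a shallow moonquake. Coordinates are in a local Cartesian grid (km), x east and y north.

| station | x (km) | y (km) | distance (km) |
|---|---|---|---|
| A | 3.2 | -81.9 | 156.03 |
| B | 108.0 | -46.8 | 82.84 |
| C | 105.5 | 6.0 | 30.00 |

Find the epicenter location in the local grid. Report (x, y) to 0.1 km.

Circle about each station: (x − 3.2)² + (y + 81.9)² = 156.03²; (x − 108.0)² + (y + 46.8)² = 82.84²; (x − 105.5)² + (y − 6.0)² = 30.00².
Subtracting the A equation from the B and C equations removes the quadratic terms:
209.6 x + 70.2 y = 24619.29
204.6 x + 175.8 y = 27893.76
Solving the 2×2 system: x ≈ 105.4, y ≈ 36.0 km.
Check against A (with the unrounded x, y): √((x − 3.2)²+(y + 81.9)²) = 156.03 ≈ 156.03 km. ✓

(105.4, 36.0)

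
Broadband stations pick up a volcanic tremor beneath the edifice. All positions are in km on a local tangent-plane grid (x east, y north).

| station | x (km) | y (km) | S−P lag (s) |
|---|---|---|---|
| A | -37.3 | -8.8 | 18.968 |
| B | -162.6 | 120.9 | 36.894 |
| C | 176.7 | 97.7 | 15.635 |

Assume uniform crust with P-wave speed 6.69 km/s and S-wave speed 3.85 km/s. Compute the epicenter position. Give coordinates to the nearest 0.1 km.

132.4 km east, -37.0 km north

Distance from S−P lag: d = Δt · v_P v_S / (v_P − v_S) = Δt · (6.69·3.85)/(6.69−3.85) ≈ 9.0692·Δt.
So d_A = 172.02, d_B = 334.60, d_C = 141.80 km.
Circle about each station: (x + 37.3)² + (y + 8.8)² = 172.02²; (x + 162.6)² + (y − 120.9)² = 334.60²; (x − 176.7)² + (y − 97.7)² = 141.80².
Subtracting the A equation from the B and C equations removes the quadratic terms:
-250.6 x + 259.4 y = -42779.44
428.0 x + 213.0 y = 48783.09
Solving the 2×2 system: x ≈ 132.4, y ≈ -37.0 km.
Check against A (with the unrounded x, y): √((x + 37.3)²+(y + 8.8)²) = 172.03 ≈ 172.02 km. ✓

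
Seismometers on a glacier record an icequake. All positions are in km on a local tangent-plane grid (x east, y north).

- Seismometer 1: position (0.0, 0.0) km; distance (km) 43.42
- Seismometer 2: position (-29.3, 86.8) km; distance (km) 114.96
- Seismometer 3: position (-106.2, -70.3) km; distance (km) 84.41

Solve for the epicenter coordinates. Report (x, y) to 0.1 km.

(-33.1, -28.1)

Circle about each station: x² + y² = 43.42²; (x + 29.3)² + (y − 86.8)² = 114.96²; (x + 106.2)² + (y + 70.3)² = 84.41².
Subtracting the Seismometer 1 equation from the Seismometer 2 and Seismometer 3 equations removes the quadratic terms:
-58.6 x + 173.6 y = -2937.78
-212.4 x − 140.6 y = 10980.78
Solving the 2×2 system: x ≈ -33.1, y ≈ -28.1 km.
Check against Seismometer 1 (with the unrounded x, y): √(x²+y²) = 43.42 ≈ 43.42 km. ✓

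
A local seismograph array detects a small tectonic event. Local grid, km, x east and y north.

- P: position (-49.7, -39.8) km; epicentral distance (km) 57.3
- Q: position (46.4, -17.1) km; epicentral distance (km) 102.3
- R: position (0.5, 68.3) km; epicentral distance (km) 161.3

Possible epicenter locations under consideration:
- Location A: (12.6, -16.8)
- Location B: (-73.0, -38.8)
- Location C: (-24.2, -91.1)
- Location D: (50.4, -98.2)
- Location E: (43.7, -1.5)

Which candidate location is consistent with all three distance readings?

Location C

For each candidate, compare |candidate − station| to the reported distance:
Location A: residuals P 9.1, Q 68.5, R 75.3 → max 75.3 km
Location B: residuals P 34.0, Q 19.1, R 31.4 → max 34.0 km
Location C: residuals P 0.0, Q 0.0, R 0.0 → max 0.0 km
Location D: residuals P 58.6, Q 21.1, R 12.5 → max 58.6 km
Location E: residuals P 43.6, Q 86.5, R 79.2 → max 86.5 km
Only Location C has all residuals ≈ 0.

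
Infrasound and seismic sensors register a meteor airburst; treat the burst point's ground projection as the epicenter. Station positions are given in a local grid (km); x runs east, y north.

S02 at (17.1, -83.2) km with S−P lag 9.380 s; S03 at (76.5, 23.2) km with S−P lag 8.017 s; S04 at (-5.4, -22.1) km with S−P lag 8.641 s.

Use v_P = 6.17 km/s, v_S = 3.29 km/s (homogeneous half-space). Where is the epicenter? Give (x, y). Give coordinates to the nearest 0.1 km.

x ≈ 55.1 km, y ≈ -29.1 km

Distance from S−P lag: d = Δt · v_P v_S / (v_P − v_S) = Δt · (6.17·3.29)/(6.17−3.29) ≈ 7.0484·Δt.
So d_S02 = 66.11, d_S03 = 56.51, d_S04 = 60.90 km.
Circle about each station: (x − 17.1)² + (y + 83.2)² = 66.11²; (x − 76.5)² + (y − 23.2)² = 56.51²; (x + 5.4)² + (y + 22.1)² = 60.90².
Subtracting the S02 equation from the S03 and S04 equations removes the quadratic terms:
118.8 x + 212.8 y = 352.99
-45.0 x + 122.2 y = -6035.36
Solving the 2×2 system: x ≈ 55.1, y ≈ -29.1 km.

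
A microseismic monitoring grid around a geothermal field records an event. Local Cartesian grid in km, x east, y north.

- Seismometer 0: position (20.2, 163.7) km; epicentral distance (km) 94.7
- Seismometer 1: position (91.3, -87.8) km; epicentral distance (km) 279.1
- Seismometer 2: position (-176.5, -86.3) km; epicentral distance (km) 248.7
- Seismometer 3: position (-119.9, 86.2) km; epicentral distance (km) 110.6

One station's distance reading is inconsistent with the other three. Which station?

Solve using three stations at a time. Using Seismometer 0, Seismometer 1, Seismometer 2 (subtract circle equations pairwise → linear system) gives (x, y) ≈ (-71.3, 139.1).
Distances from that point to each station vs reported:
  Seismometer 0: calculated 94.7 vs reported 94.7 → residual 0.0 km
  Seismometer 1: calculated 279.1 vs reported 279.1 → residual 0.0 km
  Seismometer 2: calculated 248.7 vs reported 248.7 → residual 0.0 km
  Seismometer 3: calculated 71.8 vs reported 110.6 → residual 38.8 km
Seismometer 0, Seismometer 1, Seismometer 2 are mutually consistent (residuals ≈ 0); Seismometer 3 is off by 38.8 km.

Seismometer 3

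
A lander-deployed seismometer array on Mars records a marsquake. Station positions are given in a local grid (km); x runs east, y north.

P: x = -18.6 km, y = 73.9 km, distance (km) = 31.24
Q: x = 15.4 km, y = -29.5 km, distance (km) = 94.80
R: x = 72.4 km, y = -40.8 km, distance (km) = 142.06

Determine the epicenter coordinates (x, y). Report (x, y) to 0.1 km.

(-37.6, 49.1)

Circle about each station: (x + 18.6)² + (y − 73.9)² = 31.24²; (x − 15.4)² + (y + 29.5)² = 94.80²; (x − 72.4)² + (y + 40.8)² = 142.06².
Subtracting the P equation from the Q and R equations removes the quadratic terms:
68.0 x − 206.8 y = -12710.86
182.0 x − 229.4 y = -18105.88
Solving the 2×2 system: x ≈ -37.6, y ≈ 49.1 km.
Check against P (with the unrounded x, y): √((x + 18.6)²+(y − 73.9)²) = 31.23 ≈ 31.24 km. ✓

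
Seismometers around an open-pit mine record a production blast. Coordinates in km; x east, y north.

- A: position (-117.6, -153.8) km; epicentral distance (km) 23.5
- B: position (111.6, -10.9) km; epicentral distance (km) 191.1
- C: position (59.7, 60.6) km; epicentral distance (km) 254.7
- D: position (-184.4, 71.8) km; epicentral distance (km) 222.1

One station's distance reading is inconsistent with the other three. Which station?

Solve using three stations at a time. Using A, C, D (subtract circle equations pairwise → linear system) gives (x, y) ≈ (-103.4, -135.0).
Distances from that point to each station vs reported:
  A: calculated 23.5 vs reported 23.5 → residual 0.0 km
  B: calculated 248.3 vs reported 191.1 → residual 57.2 km
  C: calculated 254.7 vs reported 254.7 → residual 0.0 km
  D: calculated 222.1 vs reported 222.1 → residual 0.0 km
A, C, D are mutually consistent (residuals ≈ 0); B is off by 57.2 km.

B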